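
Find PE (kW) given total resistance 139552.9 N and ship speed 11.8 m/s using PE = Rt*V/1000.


Formula: PE = Rt * V / 1000 (kW)
Step 1 — PE (W) = 139552.9 * 11.8 = 1646724.22 W
Step 2 — PE (kW) = 1646724.22 / 1000 ≈ 1646.7 kW (5 s.f.)

1646.7 kW


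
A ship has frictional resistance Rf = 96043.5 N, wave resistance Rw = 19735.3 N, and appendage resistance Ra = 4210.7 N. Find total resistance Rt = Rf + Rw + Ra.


Formula: Rt = Rf + Rw + Ra
Substituting: Rt = 96043.5 + 19735.3 + 4210.7
Result: Rt = 119989.5 N

119989.5 N


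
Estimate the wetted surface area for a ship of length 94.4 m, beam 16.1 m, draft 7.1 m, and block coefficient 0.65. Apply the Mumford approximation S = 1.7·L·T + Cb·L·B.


Formula: S = 1.7*L*T + V/T with V = Cb*L*B*T, i.e. S = L * (1.7*T + Cb*B)
Step 1 — 1.7*T = 1.7 * 7.1 = 12.07 m
Step 2 — Cb*B = 0.65 * 16.1 = 10.465 m
Step 3 — 1.7*T + Cb*B = 12.07 + 10.465 = 22.535 m
Step 4 — S = 94.4 * 22.535 ≈ 2127.3 m^2 (5 s.f.)

2127.3 m^2


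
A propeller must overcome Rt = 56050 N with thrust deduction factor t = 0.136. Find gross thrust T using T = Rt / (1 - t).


Formula: T = Rt / (1 - t)
Step 1 — (1 - t) = 1 - 0.136 = 0.864
Step 2 — T = 56050 / 0.864 ≈ 64873 N (5 s.f.)

64873 N


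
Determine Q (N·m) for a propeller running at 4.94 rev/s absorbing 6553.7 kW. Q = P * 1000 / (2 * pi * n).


Formula: Q = P_W / (2 * pi * n)
Step 1 — P_W = 6553.7 kW * 1000 = 6553700.0 W
Step 2 — 2 * pi * n = 2 * pi * 4.94 = 31.038935
Step 3 — Q = 6553700.0 / 31.038935 ≈ 211140 N·m (5 s.f.)

211140 N·m


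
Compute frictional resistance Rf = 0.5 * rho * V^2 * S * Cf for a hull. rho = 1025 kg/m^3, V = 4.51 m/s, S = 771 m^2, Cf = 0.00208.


Formula: Rf = 0.5 * rho * V^2 * S * Cf
Step 1 — V^2 = 4.51^2 = 20.3401
Step 2 — 0.5 * rho * V^2 = 0.5 * 1025 * 20.3401 = 10424.30125
Step 3 — Rf = 10424.30125 * 771 * 0.00208 ≈ 16717 N (5 s.f.)

16717 N


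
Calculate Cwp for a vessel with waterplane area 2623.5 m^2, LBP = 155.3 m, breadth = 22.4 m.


Formula: Cwp = Aw / (L * B)
Step 1 — L * B = 155.3 * 22.4 = 3478.72 m^2
Step 2 — Cwp = 2623.5 / 3478.72 ≈ 0.75416 (5 s.f.)

0.75416


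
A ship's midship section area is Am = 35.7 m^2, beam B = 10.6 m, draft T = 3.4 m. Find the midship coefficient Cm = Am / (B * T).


Formula: Cm = Am / (B * T)
Step 1 — B * T = 10.6 * 3.4 = 36.04 m^2
Step 2 — Cm = 35.7 / 36.04 ≈ 0.99057 (5 s.f.)

0.99057


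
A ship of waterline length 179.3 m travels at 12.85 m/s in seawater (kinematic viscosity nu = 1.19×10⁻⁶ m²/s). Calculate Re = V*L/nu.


Formula: Re = V * L / nu
Step 1 — V * L = 12.85 * 179.3 = 2304.005 m^2/s
Step 2 — Re = 2304.005 / 1.19e-6 = 1.94e+09

1.94e+09


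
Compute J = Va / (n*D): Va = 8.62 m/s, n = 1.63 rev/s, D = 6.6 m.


Formula: J = Va / (n * D)
Step 1 — n * D = 1.63 * 6.6 = 10.758
Step 2 — J = 8.62 / 10.758 ≈ 0.80126 (5 s.f.)

0.80126


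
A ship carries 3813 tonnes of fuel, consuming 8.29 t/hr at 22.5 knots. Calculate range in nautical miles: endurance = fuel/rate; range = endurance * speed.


Formula: endurance = fuel / rate; range = endurance * speed
Step 1 — endurance = 3813 / 8.29 = 459.9517 hours
Step 2 — range = 459.9517 * 22.5 ≈ 10349 nautical miles (5 s.f.)

10349 NM


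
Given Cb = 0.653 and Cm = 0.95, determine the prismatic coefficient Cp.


Formula: Cp = Cb / Cm
Substituting: Cp = 0.653 / 0.95
Result: Cp ≈ 0.68737 (5 s.f.)

0.68737


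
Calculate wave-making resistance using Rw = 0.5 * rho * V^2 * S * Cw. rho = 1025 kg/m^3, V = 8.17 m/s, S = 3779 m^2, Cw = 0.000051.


Formula: Rw = 0.5 * rho * V^2 * S * Cw
Step 1 — V^2 = 8.17^2 = 66.7489
Step 2 — 0.5 * rho * V^2 = 0.5 * 1025 * 66.7489 = 34208.81125
Step 3 — Rw = 34208.81125 * 3779 * 0.000051 ≈ 6593.0 N (5 s.f.)

6593.0 N


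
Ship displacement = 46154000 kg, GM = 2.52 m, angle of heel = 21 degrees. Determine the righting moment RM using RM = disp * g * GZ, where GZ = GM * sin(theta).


Formula: GZ = GM * sin(theta); RM = disp * g * GZ
Step 1 — GZ = 2.52 * sin(21°) = 2.52 * 0.358368 = 0.903087 m
Step 2 — RM = 46154000 * 9.81 * 0.903087 ≈ 408890000 N·m (5 s.f.)

408890000 N·m


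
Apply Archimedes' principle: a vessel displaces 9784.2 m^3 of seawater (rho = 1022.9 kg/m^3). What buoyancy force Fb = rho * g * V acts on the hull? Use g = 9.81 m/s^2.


Formula: Fb = rho * g * V
Substituting: Fb = 1022.9 * 9.81 * 9784.2
Intermediate: 1022.9 * 9.81 = 10034.649
Result: Fb = 10034.649 * 9784.2 ≈ 98181000 N (5 s.f.)

98181000 N


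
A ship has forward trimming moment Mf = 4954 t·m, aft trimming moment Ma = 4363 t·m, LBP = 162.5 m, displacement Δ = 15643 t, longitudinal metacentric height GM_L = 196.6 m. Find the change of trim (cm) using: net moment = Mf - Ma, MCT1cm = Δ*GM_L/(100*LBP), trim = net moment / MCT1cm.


Formula: net trimming moment = Mf - Ma; MCT1cm = Δ*GM_L/(100*LBP); trim = net moment / MCT1cm
Step 1 — net trimming moment = 4954 - 4363 = 591 t·m
Step 2 — MCT1cm = 15643 * 196.6 / (100 * 162.5) = 189.2562 t·m/cm
Step 3 — trim = 591 / 189.2562 ≈ 3.1228 cm (5 s.f.)

3.1228 cm


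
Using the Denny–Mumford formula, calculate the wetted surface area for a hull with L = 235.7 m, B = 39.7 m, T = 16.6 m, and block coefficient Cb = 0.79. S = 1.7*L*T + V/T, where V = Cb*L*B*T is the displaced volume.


Formula: S = 1.7*L*T + V/T with V = Cb*L*B*T, i.e. S = L * (1.7*T + Cb*B)
Step 1 — 1.7*T = 1.7 * 16.6 = 28.22 m
Step 2 — Cb*B = 0.79 * 39.7 = 31.363 m
Step 3 — 1.7*T + Cb*B = 28.22 + 31.363 = 59.583 m
Step 4 — S = 235.7 * 59.583 ≈ 14044 m^2 (5 s.f.)

14044 m^2


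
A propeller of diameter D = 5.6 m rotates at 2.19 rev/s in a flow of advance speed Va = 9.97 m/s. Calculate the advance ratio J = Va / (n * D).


Formula: J = Va / (n * D)
Step 1 — n * D = 2.19 * 5.6 = 12.264
Step 2 — J = 9.97 / 12.264 ≈ 0.81295 (5 s.f.)

0.81295


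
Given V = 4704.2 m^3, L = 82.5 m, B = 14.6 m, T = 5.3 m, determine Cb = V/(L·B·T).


Formula: Cb = V / (L * B * T)
Step 1 — L * B * T = 82.5 * 14.6 * 5.3 = 6383.85 m^3
Step 2 — Cb = 4704.2 / 6383.85 ≈ 0.73689 (5 s.f.)

0.73689


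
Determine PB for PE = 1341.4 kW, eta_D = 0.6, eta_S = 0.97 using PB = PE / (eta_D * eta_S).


Formula: PB = PE / (eta_D * eta_S)
Step 1 — combined efficiency = eta_D * eta_S = 0.6 * 0.97 = 0.582
Step 2 — PB = 1341.4 / 0.582 ≈ 2304.8 kW (5 s.f.)

2304.8 kW


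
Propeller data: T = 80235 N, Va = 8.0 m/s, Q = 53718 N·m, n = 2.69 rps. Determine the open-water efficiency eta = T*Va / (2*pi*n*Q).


Formula: eta = T * Va / (2 * pi * n * Q)
Step 1 — numerator = T * Va = 80235 * 8.0 = 641880.0
Step 2 — 2 * pi * n = 2 * pi * 2.69 = 16.901768
Step 3 — denominator = 16.901768 * 53718 = 907929.17
Step 4 — eta = 641880.0 / 907929.17 ≈ 0.70697 (5 s.f.)

0.70697


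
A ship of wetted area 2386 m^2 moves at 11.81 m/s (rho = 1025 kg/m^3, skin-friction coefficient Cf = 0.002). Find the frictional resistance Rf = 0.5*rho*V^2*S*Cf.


Formula: Rf = 0.5 * rho * V^2 * S * Cf
Step 1 — V^2 = 11.81^2 = 139.4761
Step 2 — 0.5 * rho * V^2 = 0.5 * 1025 * 139.4761 = 71481.50125
Step 3 — Rf = 71481.50125 * 2386 * 0.002 ≈ 341110 N (5 s.f.)

341110 N


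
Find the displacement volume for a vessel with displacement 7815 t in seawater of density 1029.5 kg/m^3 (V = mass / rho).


Formula: V = mass / rho
Step 1 — convert tonnes to kg: 7815 t * 1000 = 7815000 kg
Step 2 — V = 7815000 / 1029.5 ≈ 7591.1 m^3 (5 s.f.)

7591.1 m^3


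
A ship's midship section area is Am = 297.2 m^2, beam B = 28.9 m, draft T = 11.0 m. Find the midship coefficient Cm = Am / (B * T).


Formula: Cm = Am / (B * T)
Step 1 — B * T = 28.9 * 11.0 = 317.9 m^2
Step 2 — Cm = 297.2 / 317.9 ≈ 0.93489 (5 s.f.)

0.93489


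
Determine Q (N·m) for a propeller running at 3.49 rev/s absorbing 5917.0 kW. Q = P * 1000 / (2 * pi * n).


Formula: Q = P_W / (2 * pi * n)
Step 1 — P_W = 5917.0 kW * 1000 = 5917000.0 W
Step 2 — 2 * pi * n = 2 * pi * 3.49 = 21.928317
Step 3 — Q = 5917000.0 / 21.928317 ≈ 269830 N·m (5 s.f.)

269830 N·m


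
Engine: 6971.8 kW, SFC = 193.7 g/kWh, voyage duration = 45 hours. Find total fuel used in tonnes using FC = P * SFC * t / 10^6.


Formula: FC (tonnes) = P * SFC * t / 1,000,000
Step 1 — P * SFC * t = 6971.8 * 193.7 * 45 = 60769694.7 g
Step 2 — FC (tonnes) = 60769694.7 / 1,000,000 ≈ 60.770 tonnes (5 s.f.)

60.770 tonnes


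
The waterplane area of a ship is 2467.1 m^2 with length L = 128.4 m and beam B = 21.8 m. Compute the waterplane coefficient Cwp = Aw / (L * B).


Formula: Cwp = Aw / (L * B)
Step 1 — L * B = 128.4 * 21.8 = 2799.12 m^2
Step 2 — Cwp = 2467.1 / 2799.12 ≈ 0.88138 (5 s.f.)

0.88138


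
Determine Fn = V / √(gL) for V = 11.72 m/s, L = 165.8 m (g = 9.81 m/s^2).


Formula: Fn = V / sqrt(g * L)
Step 1 — g * L = 9.81 * 165.8 = 1626.498
Step 2 — sqrt(g * L) = sqrt(1626.498) = 40.329865
Step 3 — Fn = 11.72 / 40.329865 ≈ 0.29060 (5 s.f.)

0.29060


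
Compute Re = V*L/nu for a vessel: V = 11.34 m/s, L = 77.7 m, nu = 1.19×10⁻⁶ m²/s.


Formula: Re = V * L / nu
Step 1 — V * L = 11.34 * 77.7 = 881.118 m^2/s
Step 2 — Re = 881.118 / 1.19e-6 = 7.40e+08

7.40e+08


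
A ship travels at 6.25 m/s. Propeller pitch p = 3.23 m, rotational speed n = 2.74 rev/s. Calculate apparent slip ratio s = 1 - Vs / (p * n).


Formula: s = 1 - Vs / (p * n)
Step 1 — p * n = 3.23 * 2.74 = 8.8502
Step 2 — Vs / (p*n) = 6.25 / 8.8502 = 0.706199 (6 d.p.)
Step 3 — s = 1 - 0.706199 = 0.293801

0.293801


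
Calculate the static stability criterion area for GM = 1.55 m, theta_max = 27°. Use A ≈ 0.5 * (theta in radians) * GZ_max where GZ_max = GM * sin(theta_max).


Formula: GZ_max = GM * sin(theta); Area = 0.5 * theta_rad * GZ_max
Step 1 — GZ_max = 1.55 * sin(27°) = 1.55 * 0.45399 = 0.703685 m
Step 2 — theta_rad = 27 * pi/180 = 0.471239 rad
Step 3 — Area = 0.5 * 0.471239 * 0.703685 ≈ 0.16580 m·rad (5 s.f.)

0.16580 m·rad


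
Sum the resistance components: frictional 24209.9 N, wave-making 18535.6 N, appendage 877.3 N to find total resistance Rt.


Formula: Rt = Rf + Rw + Ra
Substituting: Rt = 24209.9 + 18535.6 + 877.3
Result: Rt = 43622.8 N

43622.8 N


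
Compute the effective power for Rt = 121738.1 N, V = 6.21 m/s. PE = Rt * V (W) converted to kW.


Formula: PE = Rt * V / 1000 (kW)
Step 1 — PE (W) = 121738.1 * 6.21 = 755993.601 W
Step 2 — PE (kW) = 755993.601 / 1000 ≈ 755.99 kW (5 s.f.)

755.99 kW


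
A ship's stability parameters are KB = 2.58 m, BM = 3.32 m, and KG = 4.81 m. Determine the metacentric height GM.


Formula: GM = KB + BM - KG
Step 1 — KM = KB + BM = 2.58 + 3.32 = 5.9 m
Step 2 — GM = KM - KG = 5.9 - 4.81 = 1.09 m

1.09 m


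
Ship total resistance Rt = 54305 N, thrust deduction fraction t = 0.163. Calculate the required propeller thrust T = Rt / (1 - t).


Formula: T = Rt / (1 - t)
Step 1 — (1 - t) = 1 - 0.163 = 0.837
Step 2 — T = 54305 / 0.837 ≈ 64881 N (5 s.f.)

64881 N


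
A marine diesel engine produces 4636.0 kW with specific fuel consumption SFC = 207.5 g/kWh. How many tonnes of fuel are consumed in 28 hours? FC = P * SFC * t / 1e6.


Formula: FC (tonnes) = P * SFC * t / 1,000,000
Step 1 — P * SFC * t = 4636.0 * 207.5 * 28 = 26935160.0 g
Step 2 — FC (tonnes) = 26935160.0 / 1,000,000 ≈ 26.935 tonnes (5 s.f.)

26.935 tonnes


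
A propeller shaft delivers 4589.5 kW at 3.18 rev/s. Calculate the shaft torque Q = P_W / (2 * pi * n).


Formula: Q = P_W / (2 * pi * n)
Step 1 — P_W = 4589.5 kW * 1000 = 4589500.0 W
Step 2 — 2 * pi * n = 2 * pi * 3.18 = 19.980529
Step 3 — Q = 4589500.0 / 19.980529 ≈ 229700 N·m (5 s.f.)

229700 N·m


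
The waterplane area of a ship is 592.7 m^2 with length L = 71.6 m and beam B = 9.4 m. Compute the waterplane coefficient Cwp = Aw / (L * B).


Formula: Cwp = Aw / (L * B)
Step 1 — L * B = 71.6 * 9.4 = 673.04 m^2
Step 2 — Cwp = 592.7 / 673.04 ≈ 0.88063 (5 s.f.)

0.88063


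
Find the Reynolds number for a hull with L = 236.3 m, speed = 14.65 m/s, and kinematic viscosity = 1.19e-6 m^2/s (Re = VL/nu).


Formula: Re = V * L / nu
Step 1 — V * L = 14.65 * 236.3 = 3461.795 m^2/s
Step 2 — Re = 3461.795 / 1.19e-6 = 2.91e+09

2.91e+09


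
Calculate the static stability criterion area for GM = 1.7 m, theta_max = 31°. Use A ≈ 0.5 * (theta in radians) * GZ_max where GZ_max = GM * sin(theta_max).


Formula: GZ_max = GM * sin(theta); Area = 0.5 * theta_rad * GZ_max
Step 1 — GZ_max = 1.7 * sin(31°) = 1.7 * 0.515038 = 0.875565 m
Step 2 — theta_rad = 31 * pi/180 = 0.541052 rad
Step 3 — Area = 0.5 * 0.541052 * 0.875565 ≈ 0.23686 m·rad (5 s.f.)

0.23686 m·rad


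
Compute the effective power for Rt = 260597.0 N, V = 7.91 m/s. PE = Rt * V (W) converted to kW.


Formula: PE = Rt * V / 1000 (kW)
Step 1 — PE (W) = 260597.0 * 7.91 = 2061322.27 W
Step 2 — PE (kW) = 2061322.27 / 1000 ≈ 2061.3 kW (5 s.f.)

2061.3 kW


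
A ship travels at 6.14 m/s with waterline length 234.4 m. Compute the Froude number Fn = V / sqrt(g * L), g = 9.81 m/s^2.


Formula: Fn = V / sqrt(g * L)
Step 1 — g * L = 9.81 * 234.4 = 2299.464
Step 2 — sqrt(g * L) = sqrt(2299.464) = 47.952727
Step 3 — Fn = 6.14 / 47.952727 ≈ 0.12804 (5 s.f.)

0.12804


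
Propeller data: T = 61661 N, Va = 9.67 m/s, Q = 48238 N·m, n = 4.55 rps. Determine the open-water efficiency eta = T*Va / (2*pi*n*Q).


Formula: eta = T * Va / (2 * pi * n * Q)
Step 1 — numerator = T * Va = 61661 * 9.67 = 596261.87
Step 2 — 2 * pi * n = 2 * pi * 4.55 = 28.588493
Step 3 — denominator = 28.588493 * 48238 = 1379051.73
Step 4 — eta = 596261.87 / 1379051.73 ≈ 0.43237 (5 s.f.)

0.43237


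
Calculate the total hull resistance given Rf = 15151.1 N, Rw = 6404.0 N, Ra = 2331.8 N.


Formula: Rt = Rf + Rw + Ra
Substituting: Rt = 15151.1 + 6404.0 + 2331.8
Result: Rt = 23886.9 N

23886.9 N


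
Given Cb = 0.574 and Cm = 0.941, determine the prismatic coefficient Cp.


Formula: Cp = Cb / Cm
Substituting: Cp = 0.574 / 0.941
Result: Cp ≈ 0.60999 (5 s.f.)

0.60999


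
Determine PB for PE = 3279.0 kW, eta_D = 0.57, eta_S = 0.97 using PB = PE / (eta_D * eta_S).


Formula: PB = PE / (eta_D * eta_S)
Step 1 — combined efficiency = eta_D * eta_S = 0.57 * 0.97 = 0.5529
Step 2 — PB = 3279.0 / 0.5529 ≈ 5930.5 kW (5 s.f.)

5930.5 kW


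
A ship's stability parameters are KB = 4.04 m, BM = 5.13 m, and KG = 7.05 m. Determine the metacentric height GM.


Formula: GM = KB + BM - KG
Step 1 — KM = KB + BM = 4.04 + 5.13 = 9.17 m
Step 2 — GM = KM - KG = 9.17 - 7.05 = 2.12 m

2.12 m


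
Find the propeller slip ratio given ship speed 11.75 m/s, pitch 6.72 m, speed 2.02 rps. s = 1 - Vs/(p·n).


Formula: s = 1 - Vs / (p * n)
Step 1 — p * n = 6.72 * 2.02 = 13.5744
Step 2 — Vs / (p*n) = 11.75 / 13.5744 = 0.8656 (6 d.p.)
Step 3 — s = 1 - 0.8656 = 0.1344

0.1344


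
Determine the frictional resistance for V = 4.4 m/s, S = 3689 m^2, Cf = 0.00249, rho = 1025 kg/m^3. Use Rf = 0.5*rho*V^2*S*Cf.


Formula: Rf = 0.5 * rho * V^2 * S * Cf
Step 1 — V^2 = 4.4^2 = 19.36
Step 2 — 0.5 * rho * V^2 = 0.5 * 1025 * 19.36 = 9922.0
Step 3 — Rf = 9922.0 * 3689 * 0.00249 ≈ 91140 N (5 s.f.)

91140 N


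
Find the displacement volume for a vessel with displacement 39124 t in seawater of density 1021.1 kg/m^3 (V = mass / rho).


Formula: V = mass / rho
Step 1 — convert tonnes to kg: 39124 t * 1000 = 39124000 kg
Step 2 — V = 39124000 / 1021.1 ≈ 38316 m^3 (5 s.f.)

38316 m^3


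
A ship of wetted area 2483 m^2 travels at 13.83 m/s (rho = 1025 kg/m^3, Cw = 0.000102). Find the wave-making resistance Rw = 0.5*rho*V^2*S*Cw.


Formula: Rw = 0.5 * rho * V^2 * S * Cw
Step 1 — V^2 = 13.83^2 = 191.2689
Step 2 — 0.5 * rho * V^2 = 0.5 * 1025 * 191.2689 = 98025.31125
Step 3 — Rw = 98025.31125 * 2483 * 0.000102 ≈ 24826 N (5 s.f.)

24826 N


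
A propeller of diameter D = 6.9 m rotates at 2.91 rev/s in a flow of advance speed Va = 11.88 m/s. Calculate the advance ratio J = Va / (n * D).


Formula: J = Va / (n * D)
Step 1 — n * D = 2.91 * 6.9 = 20.079
Step 2 — J = 11.88 / 20.079 ≈ 0.59166 (5 s.f.)

0.59166


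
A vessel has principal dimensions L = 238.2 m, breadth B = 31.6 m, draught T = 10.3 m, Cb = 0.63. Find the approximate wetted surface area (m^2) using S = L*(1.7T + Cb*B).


Formula: S = 1.7*L*T + V/T with V = Cb*L*B*T, i.e. S = L * (1.7*T + Cb*B)
Step 1 — 1.7*T = 1.7 * 10.3 = 17.51 m
Step 2 — Cb*B = 0.63 * 31.6 = 19.908 m
Step 3 — 1.7*T + Cb*B = 17.51 + 19.908 = 37.418 m
Step 4 — S = 238.2 * 37.418 ≈ 8913.0 m^2 (5 s.f.)

8913.0 m^2


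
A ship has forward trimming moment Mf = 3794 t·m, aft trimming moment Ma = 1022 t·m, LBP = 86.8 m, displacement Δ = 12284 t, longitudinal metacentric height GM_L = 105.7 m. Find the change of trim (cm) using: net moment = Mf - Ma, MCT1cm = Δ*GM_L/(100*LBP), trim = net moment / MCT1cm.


Formula: net trimming moment = Mf - Ma; MCT1cm = Δ*GM_L/(100*LBP); trim = net moment / MCT1cm
Step 1 — net trimming moment = 3794 - 1022 = 2772 t·m
Step 2 — MCT1cm = 12284 * 105.7 / (100 * 86.8) = 149.5874 t·m/cm
Step 3 — trim = 2772 / 149.5874 ≈ 18.531 cm (5 s.f.)

18.531 cm


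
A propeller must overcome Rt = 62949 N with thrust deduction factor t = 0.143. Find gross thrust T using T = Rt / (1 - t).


Formula: T = Rt / (1 - t)
Step 1 — (1 - t) = 1 - 0.143 = 0.857
Step 2 — T = 62949 / 0.857 ≈ 73453 N (5 s.f.)

73453 N


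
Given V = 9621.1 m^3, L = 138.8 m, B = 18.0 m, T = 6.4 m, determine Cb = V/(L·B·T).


Formula: Cb = V / (L * B * T)
Step 1 — L * B * T = 138.8 * 18.0 * 6.4 = 15989.76 m^3
Step 2 — Cb = 9621.1 / 15989.76 ≈ 0.60170 (5 s.f.)

0.60170


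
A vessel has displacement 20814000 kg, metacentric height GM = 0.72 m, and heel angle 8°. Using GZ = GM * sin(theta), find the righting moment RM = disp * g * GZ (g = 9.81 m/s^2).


Formula: GZ = GM * sin(theta); RM = disp * g * GZ
Step 1 — GZ = 0.72 * sin(8°) = 0.72 * 0.139173 = 0.100205 m
Step 2 — RM = 20814000 * 9.81 * 0.100205 ≈ 20460000 N·m (5 s.f.)

20460000 N·m


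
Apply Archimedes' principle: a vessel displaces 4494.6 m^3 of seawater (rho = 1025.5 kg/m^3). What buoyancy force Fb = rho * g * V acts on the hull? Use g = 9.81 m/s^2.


Formula: Fb = rho * g * V
Substituting: Fb = 1025.5 * 9.81 * 4494.6
Intermediate: 1025.5 * 9.81 = 10060.155
Result: Fb = 10060.155 * 4494.6 ≈ 45216000 N (5 s.f.)

45216000 N


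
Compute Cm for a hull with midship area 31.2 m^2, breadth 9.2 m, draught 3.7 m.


Formula: Cm = Am / (B * T)
Step 1 — B * T = 9.2 * 3.7 = 34.04 m^2
Step 2 — Cm = 31.2 / 34.04 ≈ 0.91657 (5 s.f.)

0.91657


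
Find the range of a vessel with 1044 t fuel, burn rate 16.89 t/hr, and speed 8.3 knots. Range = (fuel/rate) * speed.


Formula: endurance = fuel / rate; range = endurance * speed
Step 1 — endurance = 1044 / 16.89 = 61.8117 hours
Step 2 — range = 61.8117 * 8.3 ≈ 513.04 nautical miles (5 s.f.)

513.04 NM


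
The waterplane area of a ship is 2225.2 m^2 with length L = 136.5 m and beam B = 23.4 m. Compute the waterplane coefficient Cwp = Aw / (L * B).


Formula: Cwp = Aw / (L * B)
Step 1 — L * B = 136.5 * 23.4 = 3194.1 m^2
Step 2 — Cwp = 2225.2 / 3194.1 ≈ 0.69666 (5 s.f.)

0.69666


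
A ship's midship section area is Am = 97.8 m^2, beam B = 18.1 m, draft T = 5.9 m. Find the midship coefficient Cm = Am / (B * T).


Formula: Cm = Am / (B * T)
Step 1 — B * T = 18.1 * 5.9 = 106.79 m^2
Step 2 — Cm = 97.8 / 106.79 ≈ 0.91582 (5 s.f.)

0.91582


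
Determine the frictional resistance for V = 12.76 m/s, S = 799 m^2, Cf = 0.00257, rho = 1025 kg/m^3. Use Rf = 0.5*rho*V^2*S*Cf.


Formula: Rf = 0.5 * rho * V^2 * S * Cf
Step 1 — V^2 = 12.76^2 = 162.8176
Step 2 — 0.5 * rho * V^2 = 0.5 * 1025 * 162.8176 = 83444.02
Step 3 — Rf = 83444.02 * 799 * 0.00257 ≈ 171350 N (5 s.f.)

171350 N


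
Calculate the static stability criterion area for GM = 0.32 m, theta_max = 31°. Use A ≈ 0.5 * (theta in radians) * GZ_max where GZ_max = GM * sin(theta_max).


Formula: GZ_max = GM * sin(theta); Area = 0.5 * theta_rad * GZ_max
Step 1 — GZ_max = 0.32 * sin(31°) = 0.32 * 0.515038 = 0.164812 m
Step 2 — theta_rad = 31 * pi/180 = 0.541052 rad
Step 3 — Area = 0.5 * 0.541052 * 0.164812 ≈ 0.044586 m·rad (5 s.f.)

0.044586 m·rad


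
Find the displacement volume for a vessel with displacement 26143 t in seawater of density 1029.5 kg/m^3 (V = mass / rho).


Formula: V = mass / rho
Step 1 — convert tonnes to kg: 26143 t * 1000 = 26143000 kg
Step 2 — V = 26143000 / 1029.5 ≈ 25394 m^3 (5 s.f.)

25394 m^3


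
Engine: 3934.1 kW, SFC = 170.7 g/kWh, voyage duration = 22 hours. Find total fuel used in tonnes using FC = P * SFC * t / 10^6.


Formula: FC (tonnes) = P * SFC * t / 1,000,000
Step 1 — P * SFC * t = 3934.1 * 170.7 * 22 = 14774119.14 g
Step 2 — FC (tonnes) = 14774119.14 / 1,000,000 ≈ 14.774 tonnes (5 s.f.)

14.774 tonnes


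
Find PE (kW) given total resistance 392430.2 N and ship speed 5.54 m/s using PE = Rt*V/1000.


Formula: PE = Rt * V / 1000 (kW)
Step 1 — PE (W) = 392430.2 * 5.54 = 2174063.308 W
Step 2 — PE (kW) = 2174063.308 / 1000 ≈ 2174.1 kW (5 s.f.)

2174.1 kW


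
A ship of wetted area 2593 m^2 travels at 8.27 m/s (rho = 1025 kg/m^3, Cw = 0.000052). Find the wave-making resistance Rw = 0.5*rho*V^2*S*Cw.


Formula: Rw = 0.5 * rho * V^2 * S * Cw
Step 1 — V^2 = 8.27^2 = 68.3929
Step 2 — 0.5 * rho * V^2 = 0.5 * 1025 * 68.3929 = 35051.36125
Step 3 — Rw = 35051.36125 * 2593 * 0.000052 ≈ 4726.2 N (5 s.f.)

4726.2 N


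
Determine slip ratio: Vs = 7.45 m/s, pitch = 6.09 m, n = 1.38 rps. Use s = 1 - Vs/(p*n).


Formula: s = 1 - Vs / (p * n)
Step 1 — p * n = 6.09 * 1.38 = 8.4042
Step 2 — Vs / (p*n) = 7.45 / 8.4042 = 0.886462 (6 d.p.)
Step 3 — s = 1 - 0.886462 = 0.113538

0.113538


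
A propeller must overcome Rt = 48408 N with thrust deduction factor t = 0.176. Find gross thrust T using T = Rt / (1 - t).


Formula: T = Rt / (1 - t)
Step 1 — (1 - t) = 1 - 0.176 = 0.824
Step 2 — T = 48408 / 0.824 ≈ 58748 N (5 s.f.)

58748 N


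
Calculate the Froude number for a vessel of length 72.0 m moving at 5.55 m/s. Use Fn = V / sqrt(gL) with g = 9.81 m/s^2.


Formula: Fn = V / sqrt(g * L)
Step 1 — g * L = 9.81 * 72.0 = 706.32
Step 2 — sqrt(g * L) = sqrt(706.32) = 26.576682
Step 3 — Fn = 5.55 / 26.576682 ≈ 0.20883 (5 s.f.)

0.20883


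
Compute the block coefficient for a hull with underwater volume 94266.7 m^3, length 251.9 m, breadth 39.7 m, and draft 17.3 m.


Formula: Cb = V / (L * B * T)
Step 1 — L * B * T = 251.9 * 39.7 * 17.3 = 173007.439 m^3
Step 2 — Cb = 94266.7 / 173007.439 ≈ 0.54487 (5 s.f.)

0.54487


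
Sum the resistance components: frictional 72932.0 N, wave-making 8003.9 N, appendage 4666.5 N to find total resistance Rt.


Formula: Rt = Rf + Rw + Ra
Substituting: Rt = 72932.0 + 8003.9 + 4666.5
Result: Rt = 85602.4 N

85602.4 N


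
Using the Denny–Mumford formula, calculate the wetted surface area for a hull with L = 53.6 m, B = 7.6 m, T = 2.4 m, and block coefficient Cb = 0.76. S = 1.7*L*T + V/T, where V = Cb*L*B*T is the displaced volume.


Formula: S = 1.7*L*T + V/T with V = Cb*L*B*T, i.e. S = L * (1.7*T + Cb*B)
Step 1 — 1.7*T = 1.7 * 2.4 = 4.08 m
Step 2 — Cb*B = 0.76 * 7.6 = 5.776 m
Step 3 — 1.7*T + Cb*B = 4.08 + 5.776 = 9.856 m
Step 4 — S = 53.6 * 9.856 ≈ 528.28 m^2 (5 s.f.)

528.28 m^2


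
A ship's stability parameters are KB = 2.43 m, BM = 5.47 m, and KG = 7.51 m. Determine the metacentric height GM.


Formula: GM = KB + BM - KG
Step 1 — KM = KB + BM = 2.43 + 5.47 = 7.9 m
Step 2 — GM = KM - KG = 7.9 - 7.51 = 0.39 m

0.39 m


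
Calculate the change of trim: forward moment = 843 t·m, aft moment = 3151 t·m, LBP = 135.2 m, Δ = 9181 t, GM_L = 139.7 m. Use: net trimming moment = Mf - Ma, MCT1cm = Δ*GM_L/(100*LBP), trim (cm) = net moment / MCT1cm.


Formula: net trimming moment = Mf - Ma; MCT1cm = Δ*GM_L/(100*LBP); trim = net moment / MCT1cm
Step 1 — net trimming moment = 843 - 3151 = -2308 t·m
Step 2 — MCT1cm = 9181 * 139.7 / (100 * 135.2) = 94.8658 t·m/cm
Step 3 — trim = -2308 / 94.8658 ≈ -24.329 cm (5 s.f.)

-24.329 cm


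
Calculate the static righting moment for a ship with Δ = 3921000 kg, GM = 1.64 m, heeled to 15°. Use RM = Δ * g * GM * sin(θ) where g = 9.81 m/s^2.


Formula: GZ = GM * sin(theta); RM = disp * g * GZ
Step 1 — GZ = 1.64 * sin(15°) = 1.64 * 0.258819 = 0.424463 m
Step 2 — RM = 3921000 * 9.81 * 0.424463 ≈ 16327000 N·m (5 s.f.)

16327000 N·m


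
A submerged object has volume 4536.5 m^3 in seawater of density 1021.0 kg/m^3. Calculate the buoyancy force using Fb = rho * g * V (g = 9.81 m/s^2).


Formula: Fb = rho * g * V
Substituting: Fb = 1021.0 * 9.81 * 4536.5
Intermediate: 1021.0 * 9.81 = 10016.01
Result: Fb = 10016.01 * 4536.5 ≈ 45438000 N (5 s.f.)

45438000 N


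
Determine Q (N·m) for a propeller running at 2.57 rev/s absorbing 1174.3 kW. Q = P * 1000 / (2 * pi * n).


Formula: Q = P_W / (2 * pi * n)
Step 1 — P_W = 1174.3 kW * 1000 = 1174300.0 W
Step 2 — 2 * pi * n = 2 * pi * 2.57 = 16.147786
Step 3 — Q = 1174300.0 / 16.147786 ≈ 72722 N·m (5 s.f.)

72722 N·m


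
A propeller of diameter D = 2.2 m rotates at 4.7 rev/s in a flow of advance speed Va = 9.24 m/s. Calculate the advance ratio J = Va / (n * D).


Formula: J = Va / (n * D)
Step 1 — n * D = 4.7 * 2.2 = 10.34
Step 2 — J = 9.24 / 10.34 ≈ 0.89362 (5 s.f.)

0.89362


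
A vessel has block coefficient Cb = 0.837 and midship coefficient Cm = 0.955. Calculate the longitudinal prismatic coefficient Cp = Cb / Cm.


Formula: Cp = Cb / Cm
Substituting: Cp = 0.837 / 0.955
Result: Cp ≈ 0.87644 (5 s.f.)

0.87644


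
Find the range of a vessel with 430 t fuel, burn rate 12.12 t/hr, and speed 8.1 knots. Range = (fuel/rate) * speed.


Formula: endurance = fuel / rate; range = endurance * speed
Step 1 — endurance = 430 / 12.12 = 35.4785 hours
Step 2 — range = 35.4785 * 8.1 ≈ 287.38 nautical miles (5 s.f.)

287.38 NM


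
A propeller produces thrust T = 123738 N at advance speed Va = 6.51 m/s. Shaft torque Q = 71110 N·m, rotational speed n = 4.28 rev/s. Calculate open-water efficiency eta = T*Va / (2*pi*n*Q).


Formula: eta = T * Va / (2 * pi * n * Q)
Step 1 — numerator = T * Va = 123738 * 6.51 = 805534.38
Step 2 — 2 * pi * n = 2 * pi * 4.28 = 26.892033
Step 3 — denominator = 26.892033 * 71110 = 1912292.47
Step 4 — eta = 805534.38 / 1912292.47 ≈ 0.42124 (5 s.f.)

0.42124


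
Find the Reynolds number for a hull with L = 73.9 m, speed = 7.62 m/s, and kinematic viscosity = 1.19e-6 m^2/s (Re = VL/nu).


Formula: Re = V * L / nu
Step 1 — V * L = 7.62 * 73.9 = 563.118 m^2/s
Step 2 — Re = 563.118 / 1.19e-6 = 4.73e+08

4.73e+08


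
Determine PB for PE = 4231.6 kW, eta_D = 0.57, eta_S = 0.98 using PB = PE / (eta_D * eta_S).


Formula: PB = PE / (eta_D * eta_S)
Step 1 — combined efficiency = eta_D * eta_S = 0.57 * 0.98 = 0.5586
Step 2 — PB = 4231.6 / 0.5586 ≈ 7575.4 kW (5 s.f.)

7575.4 kW


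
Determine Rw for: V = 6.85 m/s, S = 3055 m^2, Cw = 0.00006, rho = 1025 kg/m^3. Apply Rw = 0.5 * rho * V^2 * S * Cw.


Formula: Rw = 0.5 * rho * V^2 * S * Cw
Step 1 — V^2 = 6.85^2 = 46.9225
Step 2 — 0.5 * rho * V^2 = 0.5 * 1025 * 46.9225 = 24047.78125
Step 3 — Rw = 24047.78125 * 3055 * 0.00006 ≈ 4408.0 N (5 s.f.)

4408.0 N


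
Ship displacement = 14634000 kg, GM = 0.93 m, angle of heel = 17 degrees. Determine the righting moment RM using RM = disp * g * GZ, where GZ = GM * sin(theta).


Formula: GZ = GM * sin(theta); RM = disp * g * GZ
Step 1 — GZ = 0.93 * sin(17°) = 0.93 * 0.292372 = 0.271906 m
Step 2 — RM = 14634000 * 9.81 * 0.271906 ≈ 39035000 N·m (5 s.f.)

39035000 N·m


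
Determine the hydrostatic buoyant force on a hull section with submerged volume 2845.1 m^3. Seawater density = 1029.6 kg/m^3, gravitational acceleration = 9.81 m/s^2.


Formula: Fb = rho * g * V
Substituting: Fb = 1029.6 * 9.81 * 2845.1
Intermediate: 1029.6 * 9.81 = 10100.376
Result: Fb = 10100.376 * 2845.1 ≈ 28737000 N (5 s.f.)

28737000 N


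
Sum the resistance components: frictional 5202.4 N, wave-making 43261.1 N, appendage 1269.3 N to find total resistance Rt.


Formula: Rt = Rf + Rw + Ra
Substituting: Rt = 5202.4 + 43261.1 + 1269.3
Result: Rt = 49732.8 N

49732.8 N


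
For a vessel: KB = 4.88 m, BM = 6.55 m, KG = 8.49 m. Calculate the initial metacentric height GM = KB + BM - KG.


Formula: GM = KB + BM - KG
Step 1 — KM = KB + BM = 4.88 + 6.55 = 11.43 m
Step 2 — GM = KM - KG = 11.43 - 8.49 = 2.94 m

2.94 m


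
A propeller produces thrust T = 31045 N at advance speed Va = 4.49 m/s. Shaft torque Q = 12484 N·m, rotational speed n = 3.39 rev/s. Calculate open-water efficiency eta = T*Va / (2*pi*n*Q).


Formula: eta = T * Va / (2 * pi * n * Q)
Step 1 — numerator = T * Va = 31045 * 4.49 = 139392.05
Step 2 — 2 * pi * n = 2 * pi * 3.39 = 21.299998
Step 3 — denominator = 21.299998 * 12484 = 265909.18
Step 4 — eta = 139392.05 / 265909.18 ≈ 0.52421 (5 s.f.)

0.52421


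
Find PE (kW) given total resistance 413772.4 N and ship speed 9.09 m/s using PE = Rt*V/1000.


Formula: PE = Rt * V / 1000 (kW)
Step 1 — PE (W) = 413772.4 * 9.09 = 3761191.116 W
Step 2 — PE (kW) = 3761191.116 / 1000 ≈ 3761.2 kW (5 s.f.)

3761.2 kW


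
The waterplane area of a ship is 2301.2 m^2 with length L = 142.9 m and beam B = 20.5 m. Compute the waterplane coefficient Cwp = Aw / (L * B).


Formula: Cwp = Aw / (L * B)
Step 1 — L * B = 142.9 * 20.5 = 2929.45 m^2
Step 2 — Cwp = 2301.2 / 2929.45 ≈ 0.78554 (5 s.f.)

0.78554


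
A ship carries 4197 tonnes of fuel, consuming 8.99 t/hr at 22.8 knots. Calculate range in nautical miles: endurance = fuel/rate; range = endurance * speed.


Formula: endurance = fuel / rate; range = endurance * speed
Step 1 — endurance = 4197 / 8.99 = 466.8521 hours
Step 2 — range = 466.8521 * 22.8 ≈ 10644 nautical miles (5 s.f.)

10644 NM


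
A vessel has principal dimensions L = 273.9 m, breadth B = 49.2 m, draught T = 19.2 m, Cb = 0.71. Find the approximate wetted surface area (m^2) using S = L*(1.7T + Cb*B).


Formula: S = 1.7*L*T + V/T with V = Cb*L*B*T, i.e. S = L * (1.7*T + Cb*B)
Step 1 — 1.7*T = 1.7 * 19.2 = 32.64 m
Step 2 — Cb*B = 0.71 * 49.2 = 34.932 m
Step 3 — 1.7*T + Cb*B = 32.64 + 34.932 = 67.572 m
Step 4 — S = 273.9 * 67.572 ≈ 18508 m^2 (5 s.f.)

18508 m^2


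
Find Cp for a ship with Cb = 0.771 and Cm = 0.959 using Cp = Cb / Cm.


Formula: Cp = Cb / Cm
Substituting: Cp = 0.771 / 0.959
Result: Cp ≈ 0.80396 (5 s.f.)

0.80396


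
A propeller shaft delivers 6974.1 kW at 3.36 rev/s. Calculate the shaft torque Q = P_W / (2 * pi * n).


Formula: Q = P_W / (2 * pi * n)
Step 1 — P_W = 6974.1 kW * 1000 = 6974100.0 W
Step 2 — 2 * pi * n = 2 * pi * 3.36 = 21.111503
Step 3 — Q = 6974100.0 / 21.111503 ≈ 330350 N·m (5 s.f.)

330350 N·m


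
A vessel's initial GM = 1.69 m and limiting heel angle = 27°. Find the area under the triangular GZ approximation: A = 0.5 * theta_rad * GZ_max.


Formula: GZ_max = GM * sin(theta); Area = 0.5 * theta_rad * GZ_max
Step 1 — GZ_max = 1.69 * sin(27°) = 1.69 * 0.45399 = 0.767243 m
Step 2 — theta_rad = 27 * pi/180 = 0.471239 rad
Step 3 — Area = 0.5 * 0.471239 * 0.767243 ≈ 0.18078 m·rad (5 s.f.)

0.18078 m·rad


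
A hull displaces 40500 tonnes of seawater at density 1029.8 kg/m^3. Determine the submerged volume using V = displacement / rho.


Formula: V = mass / rho
Step 1 — convert tonnes to kg: 40500 t * 1000 = 40500000 kg
Step 2 — V = 40500000 / 1029.8 ≈ 39328 m^3 (5 s.f.)

39328 m^3


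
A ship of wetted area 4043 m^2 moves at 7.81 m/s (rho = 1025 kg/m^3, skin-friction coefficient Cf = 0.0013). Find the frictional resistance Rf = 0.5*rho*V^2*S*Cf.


Formula: Rf = 0.5 * rho * V^2 * S * Cf
Step 1 — V^2 = 7.81^2 = 60.9961
Step 2 — 0.5 * rho * V^2 = 0.5 * 1025 * 60.9961 = 31260.50125
Step 3 — Rf = 31260.50125 * 4043 * 0.0013 ≈ 164300 N (5 s.f.)

164300 N


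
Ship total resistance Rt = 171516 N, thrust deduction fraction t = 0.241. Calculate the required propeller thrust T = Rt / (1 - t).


Formula: T = Rt / (1 - t)
Step 1 — (1 - t) = 1 - 0.241 = 0.759
Step 2 — T = 171516 / 0.759 ≈ 225980 N (5 s.f.)

225980 N


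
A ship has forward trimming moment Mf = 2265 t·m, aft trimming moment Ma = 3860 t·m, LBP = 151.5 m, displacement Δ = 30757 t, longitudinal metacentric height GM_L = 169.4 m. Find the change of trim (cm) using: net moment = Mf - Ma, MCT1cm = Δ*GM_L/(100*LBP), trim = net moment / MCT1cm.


Formula: net trimming moment = Mf - Ma; MCT1cm = Δ*GM_L/(100*LBP); trim = net moment / MCT1cm
Step 1 — net trimming moment = 2265 - 3860 = -1595 t·m
Step 2 — MCT1cm = 30757 * 169.4 / (100 * 151.5) = 343.91 t·m/cm
Step 3 — trim = -1595 / 343.91 ≈ -4.6378 cm (5 s.f.)

-4.6378 cm


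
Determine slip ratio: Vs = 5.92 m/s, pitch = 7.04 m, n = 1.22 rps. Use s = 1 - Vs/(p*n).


Formula: s = 1 - Vs / (p * n)
Step 1 — p * n = 7.04 * 1.22 = 8.5888
Step 2 — Vs / (p*n) = 5.92 / 8.5888 = 0.68927 (6 d.p.)
Step 3 — s = 1 - 0.68927 = 0.31073

0.31073


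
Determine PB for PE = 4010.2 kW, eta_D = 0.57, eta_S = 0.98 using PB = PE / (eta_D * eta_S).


Formula: PB = PE / (eta_D * eta_S)
Step 1 — combined efficiency = eta_D * eta_S = 0.57 * 0.98 = 0.5586
Step 2 — PB = 4010.2 / 0.5586 ≈ 7179.0 kW (5 s.f.)

7179.0 kW


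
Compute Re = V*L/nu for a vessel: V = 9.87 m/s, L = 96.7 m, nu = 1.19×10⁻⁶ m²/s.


Formula: Re = V * L / nu
Step 1 — V * L = 9.87 * 96.7 = 954.429 m^2/s
Step 2 — Re = 954.429 / 1.19e-6 = 8.02e+08

8.02e+08


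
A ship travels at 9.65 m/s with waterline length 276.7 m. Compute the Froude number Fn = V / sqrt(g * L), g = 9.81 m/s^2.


Formula: Fn = V / sqrt(g * L)
Step 1 — g * L = 9.81 * 276.7 = 2714.427
Step 2 — sqrt(g * L) = sqrt(2714.427) = 52.100163
Step 3 — Fn = 9.65 / 52.100163 ≈ 0.18522 (5 s.f.)

0.18522


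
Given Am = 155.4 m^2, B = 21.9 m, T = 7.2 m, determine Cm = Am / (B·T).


Formula: Cm = Am / (B * T)
Step 1 — B * T = 21.9 * 7.2 = 157.68 m^2
Step 2 — Cm = 155.4 / 157.68 ≈ 0.98554 (5 s.f.)

0.98554


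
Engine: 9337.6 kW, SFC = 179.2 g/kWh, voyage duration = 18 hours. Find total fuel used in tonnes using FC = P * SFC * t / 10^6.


Formula: FC (tonnes) = P * SFC * t / 1,000,000
Step 1 — P * SFC * t = 9337.6 * 179.2 * 18 = 30119362.56 g
Step 2 — FC (tonnes) = 30119362.56 / 1,000,000 ≈ 30.119 tonnes (5 s.f.)

30.119 tonnes


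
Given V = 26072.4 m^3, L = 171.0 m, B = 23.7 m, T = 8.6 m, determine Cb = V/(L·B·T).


Formula: Cb = V / (L * B * T)
Step 1 — L * B * T = 171.0 * 23.7 * 8.6 = 34853.22 m^3
Step 2 — Cb = 26072.4 / 34853.22 ≈ 0.74806 (5 s.f.)

0.74806


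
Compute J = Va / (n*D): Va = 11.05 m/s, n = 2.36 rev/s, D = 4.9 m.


Formula: J = Va / (n * D)
Step 1 — n * D = 2.36 * 4.9 = 11.564
Step 2 — J = 11.05 / 11.564 ≈ 0.95555 (5 s.f.)

0.95555


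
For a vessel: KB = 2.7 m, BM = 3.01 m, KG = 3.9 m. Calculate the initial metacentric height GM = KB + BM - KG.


Formula: GM = KB + BM - KG
Step 1 — KM = KB + BM = 2.7 + 3.01 = 5.71 m
Step 2 — GM = KM - KG = 5.71 - 3.9 = 1.81 m

1.81 m


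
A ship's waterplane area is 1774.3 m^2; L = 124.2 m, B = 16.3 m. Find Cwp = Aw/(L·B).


Formula: Cwp = Aw / (L * B)
Step 1 — L * B = 124.2 * 16.3 = 2024.46 m^2
Step 2 — Cwp = 1774.3 / 2024.46 ≈ 0.87643 (5 s.f.)

0.87643


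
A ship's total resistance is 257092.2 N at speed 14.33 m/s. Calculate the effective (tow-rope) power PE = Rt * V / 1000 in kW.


Formula: PE = Rt * V / 1000 (kW)
Step 1 — PE (W) = 257092.2 * 14.33 = 3684131.226 W
Step 2 — PE (kW) = 3684131.226 / 1000 ≈ 3684.1 kW (5 s.f.)

3684.1 kW


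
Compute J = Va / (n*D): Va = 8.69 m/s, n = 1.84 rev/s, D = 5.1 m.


Formula: J = Va / (n * D)
Step 1 — n * D = 1.84 * 5.1 = 9.384
Step 2 — J = 8.69 / 9.384 ≈ 0.92604 (5 s.f.)

0.92604


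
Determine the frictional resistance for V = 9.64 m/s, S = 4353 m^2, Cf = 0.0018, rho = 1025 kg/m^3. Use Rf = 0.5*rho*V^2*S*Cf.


Formula: Rf = 0.5 * rho * V^2 * S * Cf
Step 1 — V^2 = 9.64^2 = 92.9296
Step 2 — 0.5 * rho * V^2 = 0.5 * 1025 * 92.9296 = 47626.42
Step 3 — Rf = 47626.42 * 4353 * 0.0018 ≈ 373170 N (5 s.f.)

373170 N


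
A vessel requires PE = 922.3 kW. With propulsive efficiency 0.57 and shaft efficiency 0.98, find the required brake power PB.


Formula: PB = PE / (eta_D * eta_S)
Step 1 — combined efficiency = eta_D * eta_S = 0.57 * 0.98 = 0.5586
Step 2 — PB = 922.3 / 0.5586 ≈ 1651.1 kW (5 s.f.)

1651.1 kW


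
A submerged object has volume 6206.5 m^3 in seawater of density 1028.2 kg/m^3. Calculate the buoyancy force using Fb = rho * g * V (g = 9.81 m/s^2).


Formula: Fb = rho * g * V
Substituting: Fb = 1028.2 * 9.81 * 6206.5
Intermediate: 1028.2 * 9.81 = 10086.642
Result: Fb = 10086.642 * 6206.5 ≈ 62603000 N (5 s.f.)

62603000 N


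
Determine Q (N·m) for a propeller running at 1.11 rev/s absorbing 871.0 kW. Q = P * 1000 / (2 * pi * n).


Formula: Q = P_W / (2 * pi * n)
Step 1 — P_W = 871.0 kW * 1000 = 871000.0 W
Step 2 — 2 * pi * n = 2 * pi * 1.11 = 6.974336
Step 3 — Q = 871000.0 / 6.974336 ≈ 124890 N·m (5 s.f.)

124890 N·m


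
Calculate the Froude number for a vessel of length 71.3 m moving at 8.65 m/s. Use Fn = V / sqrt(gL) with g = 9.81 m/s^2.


Formula: Fn = V / sqrt(g * L)
Step 1 — g * L = 9.81 * 71.3 = 699.453
Step 2 — sqrt(g * L) = sqrt(699.453) = 26.447174
Step 3 — Fn = 8.65 / 26.447174 ≈ 0.32707 (5 s.f.)

0.32707


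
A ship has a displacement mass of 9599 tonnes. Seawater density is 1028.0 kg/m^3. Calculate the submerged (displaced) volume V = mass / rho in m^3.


Formula: V = mass / rho
Step 1 — convert tonnes to kg: 9599 t * 1000 = 9599000 kg
Step 2 — V = 9599000 / 1028.0 ≈ 9337.5 m^3 (5 s.f.)

9337.5 m^3


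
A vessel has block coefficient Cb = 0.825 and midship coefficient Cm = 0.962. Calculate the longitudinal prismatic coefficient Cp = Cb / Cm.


Formula: Cp = Cb / Cm
Substituting: Cp = 0.825 / 0.962
Result: Cp ≈ 0.85759 (5 s.f.)

0.85759


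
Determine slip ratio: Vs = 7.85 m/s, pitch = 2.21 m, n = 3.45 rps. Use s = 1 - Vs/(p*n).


Formula: s = 1 - Vs / (p * n)
Step 1 — p * n = 2.21 * 3.45 = 7.6245
Step 2 — Vs / (p*n) = 7.85 / 7.6245 = 1.029576 (6 d.p.)
Step 3 — s = 1 - 1.029576 = -0.029576

-0.029576


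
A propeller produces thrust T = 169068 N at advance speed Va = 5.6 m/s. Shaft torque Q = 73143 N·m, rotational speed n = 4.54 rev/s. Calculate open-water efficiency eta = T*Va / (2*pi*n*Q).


Formula: eta = T * Va / (2 * pi * n * Q)
Step 1 — numerator = T * Va = 169068 * 5.6 = 946780.8
Step 2 — 2 * pi * n = 2 * pi * 4.54 = 28.525661
Step 3 — denominator = 28.525661 * 73143 = 2086452.42
Step 4 — eta = 946780.8 / 2086452.42 ≈ 0.45378 (5 s.f.)

0.45378


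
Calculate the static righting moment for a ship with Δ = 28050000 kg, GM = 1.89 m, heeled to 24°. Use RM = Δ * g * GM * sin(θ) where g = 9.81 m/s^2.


Formula: GZ = GM * sin(theta); RM = disp * g * GZ
Step 1 — GZ = 1.89 * sin(24°) = 1.89 * 0.406737 = 0.768733 m
Step 2 — RM = 28050000 * 9.81 * 0.768733 ≈ 211530000 N·m (5 s.f.)

211530000 N·m


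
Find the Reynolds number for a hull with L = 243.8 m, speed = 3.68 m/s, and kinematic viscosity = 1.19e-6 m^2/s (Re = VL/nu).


Formula: Re = V * L / nu
Step 1 — V * L = 3.68 * 243.8 = 897.184 m^2/s
Step 2 — Re = 897.184 / 1.19e-6 = 7.54e+08

7.54e+08


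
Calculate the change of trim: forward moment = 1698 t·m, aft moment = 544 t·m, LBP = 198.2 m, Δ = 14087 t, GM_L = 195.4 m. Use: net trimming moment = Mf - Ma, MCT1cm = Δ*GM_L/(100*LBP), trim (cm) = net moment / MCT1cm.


Formula: net trimming moment = Mf - Ma; MCT1cm = Δ*GM_L/(100*LBP); trim = net moment / MCT1cm
Step 1 — net trimming moment = 1698 - 544 = 1154 t·m
Step 2 — MCT1cm = 14087 * 195.4 / (100 * 198.2) = 138.8799 t·m/cm
Step 3 — trim = 1154 / 138.8799 ≈ 8.3093 cm (5 s.f.)

8.3093 cm
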